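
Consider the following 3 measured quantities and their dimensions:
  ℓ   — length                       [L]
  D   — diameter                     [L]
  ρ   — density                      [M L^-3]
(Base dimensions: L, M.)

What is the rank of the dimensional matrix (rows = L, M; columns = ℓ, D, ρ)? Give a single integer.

Write exponents as rows L,M / cols ℓ,D,ρ:
  L: [ 1  1 -3]
  M: [ 0  0  1]
Row reduction gives pivot columns ℓ,ρ; rank = 2

2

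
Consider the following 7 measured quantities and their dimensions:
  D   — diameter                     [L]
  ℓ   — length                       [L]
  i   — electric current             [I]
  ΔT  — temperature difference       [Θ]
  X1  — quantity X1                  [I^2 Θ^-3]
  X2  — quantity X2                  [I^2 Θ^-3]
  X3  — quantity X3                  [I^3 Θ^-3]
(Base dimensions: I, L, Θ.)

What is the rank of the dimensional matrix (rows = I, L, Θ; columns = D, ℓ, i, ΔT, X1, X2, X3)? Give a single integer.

Dimensional matrix (I×L×Θ by D×ℓ×i×ΔT×X1×X2×X3):
  I: [ 0  0  1  0  2  2  3]
  L: [ 1  1  0  0  0  0  0]
  Θ: [ 0  0  0  1 -3 -3 -3]
Echelon form has 3 nonzero rows (pivots: D,i,ΔT)

3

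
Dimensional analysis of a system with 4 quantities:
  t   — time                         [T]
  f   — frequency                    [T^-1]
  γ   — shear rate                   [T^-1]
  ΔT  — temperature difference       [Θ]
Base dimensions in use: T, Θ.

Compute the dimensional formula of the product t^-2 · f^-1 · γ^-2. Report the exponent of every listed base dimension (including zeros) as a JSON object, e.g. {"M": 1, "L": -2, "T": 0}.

Write exponents as rows T,Θ / cols t,f,γ,ΔT:
  T: [ 1 -1 -1  0]
  Θ: [ 0  0  0  1]
  [T]: (-2)·1+(-1)·-1+(-2)·-1 = 1
  [Θ]: (-2)·0+(-1)·0+(-2)·0 = 0
⇒ T

{"T": 1, "Θ": 0}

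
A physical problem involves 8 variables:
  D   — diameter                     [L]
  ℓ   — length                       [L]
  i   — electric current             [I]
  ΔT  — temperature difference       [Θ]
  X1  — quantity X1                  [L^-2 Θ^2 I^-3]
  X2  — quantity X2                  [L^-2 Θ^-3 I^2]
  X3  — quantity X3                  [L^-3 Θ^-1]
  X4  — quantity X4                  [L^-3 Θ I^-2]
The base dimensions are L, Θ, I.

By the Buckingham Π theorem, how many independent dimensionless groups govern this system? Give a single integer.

5

Exponent matrix [L,Θ,I] × [D,ℓ,i,ΔT,X1,X2,X3,X4]:
  L: [ 1  1  0  0 -2 -2 -3 -3]
  Θ: [ 0  0  0  1  2 -3 -1  1]
  I: [ 0  0  1  0 -3  2  0 -2]
Row reduction gives pivot columns D,i,ΔT; rank = 3
Π count = n − r = 8 − 3 = 5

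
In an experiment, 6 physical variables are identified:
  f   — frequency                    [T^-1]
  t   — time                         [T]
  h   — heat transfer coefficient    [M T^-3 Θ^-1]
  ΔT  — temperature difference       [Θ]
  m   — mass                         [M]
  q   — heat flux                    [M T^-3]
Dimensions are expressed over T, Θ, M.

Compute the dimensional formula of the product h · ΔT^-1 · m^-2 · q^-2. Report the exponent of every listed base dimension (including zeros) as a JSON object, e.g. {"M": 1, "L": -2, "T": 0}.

{"T": 3, "Θ": -2, "M": -3}

Write exponents as rows T,Θ,M / cols f,t,h,ΔT,m,q:
  T: [-1  1 -3  0  0 -3]
  Θ: [ 0  0 -1  1  0  0]
  M: [ 0  0  1  0  1  1]
  [T]: (1)·-3+(-1)·0+(-2)·0+(-2)·-3 = 3
  [Θ]: (1)·-1+(-1)·1+(-2)·0+(-2)·0 = -2
  [M]: (1)·1+(-1)·0+(-2)·1+(-2)·1 = -3
⇒ T^3 Θ^-2 M^-3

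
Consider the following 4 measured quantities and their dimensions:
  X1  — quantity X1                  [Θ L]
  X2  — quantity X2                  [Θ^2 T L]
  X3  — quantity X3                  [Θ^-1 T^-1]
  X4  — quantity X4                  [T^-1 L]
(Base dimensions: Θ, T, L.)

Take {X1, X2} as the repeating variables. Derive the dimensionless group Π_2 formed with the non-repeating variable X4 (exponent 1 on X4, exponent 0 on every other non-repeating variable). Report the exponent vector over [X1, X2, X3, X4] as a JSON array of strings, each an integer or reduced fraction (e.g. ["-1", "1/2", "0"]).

["-2", "1", "0", "1"]

Write exponents as rows Θ,T,L / cols X1,X2,X3,X4:
  Θ: [ 1  2 -1  0]
  T: [ 0  1 -1 -1]
  L: [ 1  1  0  1]
Row reduction gives pivot columns X1,X2; rank = 2
Pivot set = {X1,X2}, free = {X3,X4}
RREF:
  r0: [   1    0    1    2]
  r1: [   0    1   -1   -1]
  r2: [   0    0    0    0]
Fix exponent of X4 at 1, X3 at 0; solve each RREF row for its pivot's exponent:
  r0: exp(X1) + (2)·1 = 0 ⇒ exp(X1) = -2
  r1: exp(X2) + (-1)·1 = 0 ⇒ exp(X2) = 1
Π_2 = X1^-2 · X2 · X4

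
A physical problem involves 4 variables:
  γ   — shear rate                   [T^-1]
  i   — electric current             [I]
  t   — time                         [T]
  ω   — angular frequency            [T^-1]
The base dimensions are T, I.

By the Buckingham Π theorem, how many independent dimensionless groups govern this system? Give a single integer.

2

Exponent matrix [T,I] × [γ,i,t,ω]:
  T: [-1  0  1 -1]
  I: [ 0  1  0  0]
RREF → pivots at {γ,i} ⇒ r = 2
4 vars − rank 2 = 2 Π groups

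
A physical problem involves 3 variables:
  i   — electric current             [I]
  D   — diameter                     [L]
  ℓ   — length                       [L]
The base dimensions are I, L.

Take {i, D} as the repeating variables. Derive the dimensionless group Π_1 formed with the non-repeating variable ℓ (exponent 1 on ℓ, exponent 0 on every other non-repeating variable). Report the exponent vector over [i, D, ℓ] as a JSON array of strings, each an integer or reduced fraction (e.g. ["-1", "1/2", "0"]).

["0", "-1", "1"]

Exponent matrix [I,L] × [i,D,ℓ]:
  I: [ 1  0  0]
  L: [ 0  1  1]
Row reduction gives pivot columns i,D; rank = 2
Repeat: i,D; free: ℓ
RREF:
  r0: [   1    0    0]
  r1: [   0    1    1]
Fix exponent of ℓ at 1; solve each RREF row for its pivot's exponent:
  r0: exp(i) + (0)·1 = 0 ⇒ exp(i) = 0
  r1: exp(D) + (1)·1 = 0 ⇒ exp(D) = -1
Π_1 = D^-1 · ℓ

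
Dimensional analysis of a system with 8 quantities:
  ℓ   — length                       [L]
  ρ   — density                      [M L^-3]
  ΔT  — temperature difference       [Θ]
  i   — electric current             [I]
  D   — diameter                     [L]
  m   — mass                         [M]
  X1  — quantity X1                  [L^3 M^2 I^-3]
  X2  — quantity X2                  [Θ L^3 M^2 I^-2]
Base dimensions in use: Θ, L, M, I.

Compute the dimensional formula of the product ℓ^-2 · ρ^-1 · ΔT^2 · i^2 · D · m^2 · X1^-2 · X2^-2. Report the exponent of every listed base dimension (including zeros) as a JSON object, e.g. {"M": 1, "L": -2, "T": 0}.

Dimensional matrix (Θ×L×M×I by ℓ×ρ×ΔT×i×D×m×X1×X2):
  Θ: [ 0  0  1  0  0  0  0  1]
  L: [ 1 -3  0  0  1  0  3  3]
  M: [ 0  1  0  0  0  1  2  2]
  I: [ 0  0  0  1  0  0 -3 -2]
  [Θ]: (-2)·0+(-1)·0+(2)·1+(2)·0+(1)·0+(2)·0+(-2)·0+(-2)·1 = 0
  [L]: (-2)·1+(-1)·-3+(2)·0+(2)·0+(1)·1+(2)·0+(-2)·3+(-2)·3 = -10
  [M]: (-2)·0+(-1)·1+(2)·0+(2)·0+(1)·0+(2)·1+(-2)·2+(-2)·2 = -7
  [I]: (-2)·0+(-1)·0+(2)·0+(2)·1+(1)·0+(2)·0+(-2)·-3+(-2)·-2 = 12
⇒ L^-10 M^-7 I^12

{"Θ": 0, "L": -10, "M": -7, "I": 12}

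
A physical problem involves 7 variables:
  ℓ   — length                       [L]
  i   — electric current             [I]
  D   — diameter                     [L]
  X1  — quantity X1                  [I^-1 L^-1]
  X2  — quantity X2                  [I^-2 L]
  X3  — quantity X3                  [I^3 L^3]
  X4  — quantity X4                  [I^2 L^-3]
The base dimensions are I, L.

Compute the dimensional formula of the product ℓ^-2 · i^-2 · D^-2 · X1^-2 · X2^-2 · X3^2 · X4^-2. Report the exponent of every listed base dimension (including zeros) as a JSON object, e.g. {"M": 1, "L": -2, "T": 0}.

Exponent matrix [I,L] × [ℓ,i,D,X1,X2,X3,X4]:
  I: [ 0  1  0 -1 -2  3  2]
  L: [ 1  0  1 -1  1  3 -3]
  [I]: (-2)·0+(-2)·1+(-2)·0+(-2)·-1+(-2)·-2+(2)·3+(-2)·2 = 6
  [L]: (-2)·1+(-2)·0+(-2)·1+(-2)·-1+(-2)·1+(2)·3+(-2)·-3 = 8
⇒ I^6 L^8

{"I": 6, "L": 8}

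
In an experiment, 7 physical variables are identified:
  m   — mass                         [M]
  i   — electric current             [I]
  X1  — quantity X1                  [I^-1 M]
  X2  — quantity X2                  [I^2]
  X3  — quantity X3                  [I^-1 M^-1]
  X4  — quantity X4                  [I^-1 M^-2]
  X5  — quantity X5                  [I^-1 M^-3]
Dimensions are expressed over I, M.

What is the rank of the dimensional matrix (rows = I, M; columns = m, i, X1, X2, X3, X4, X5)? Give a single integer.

2

Exponent matrix [I,M] × [m,i,X1,X2,X3,X4,X5]:
  I: [ 0  1 -1  2 -1 -1 -1]
  M: [ 1  0  1  0 -1 -2 -3]
Row reduction gives pivot columns m,i; rank = 2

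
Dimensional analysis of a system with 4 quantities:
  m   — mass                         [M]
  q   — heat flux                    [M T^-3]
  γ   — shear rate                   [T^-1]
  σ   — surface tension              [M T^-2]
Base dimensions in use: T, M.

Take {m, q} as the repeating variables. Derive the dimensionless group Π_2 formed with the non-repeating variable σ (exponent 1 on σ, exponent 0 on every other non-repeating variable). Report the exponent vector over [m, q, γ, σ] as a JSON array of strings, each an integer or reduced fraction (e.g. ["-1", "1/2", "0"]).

Exponent matrix [T,M] × [m,q,γ,σ]:
  T: [ 0 -3 -1 -2]
  M: [ 1  1  0  1]
Row reduction gives pivot columns m,q; rank = 2
Pivot set = {m,q}, free = {γ,σ}
RREF:
  r0: [   1    0 -1/3  1/3]
  r1: [   0    1  1/3  2/3]
Fix exponent of σ at 1, γ at 0; solve each RREF row for its pivot's exponent:
  r0: exp(m) + (1/3)·1 = 0 ⇒ exp(m) = -1/3
  r1: exp(q) + (2/3)·1 = 0 ⇒ exp(q) = -2/3
Π_2 = m^(-1/3) · q^(-2/3) · σ

["-1/3", "-2/3", "0", "1"]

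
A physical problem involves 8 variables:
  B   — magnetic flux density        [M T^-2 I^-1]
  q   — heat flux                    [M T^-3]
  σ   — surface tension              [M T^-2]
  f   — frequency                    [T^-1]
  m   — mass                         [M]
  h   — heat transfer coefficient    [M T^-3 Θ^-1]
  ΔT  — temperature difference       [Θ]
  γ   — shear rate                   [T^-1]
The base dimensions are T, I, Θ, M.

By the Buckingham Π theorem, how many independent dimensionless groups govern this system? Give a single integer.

4

Dimensional matrix (T×I×Θ×M by B×q×σ×f×m×h×ΔT×γ):
  T: [-2 -3 -2 -1  0 -3  0 -1]
  I: [-1  0  0  0  0  0  0  0]
  Θ: [ 0  0  0  0  0 -1  1  0]
  M: [ 1  1  1  0  1  1  0  0]
Row reduction gives pivot columns B,q,σ,h; rank = 4
n=8, r=4 ⇒ 4 dimensionless groups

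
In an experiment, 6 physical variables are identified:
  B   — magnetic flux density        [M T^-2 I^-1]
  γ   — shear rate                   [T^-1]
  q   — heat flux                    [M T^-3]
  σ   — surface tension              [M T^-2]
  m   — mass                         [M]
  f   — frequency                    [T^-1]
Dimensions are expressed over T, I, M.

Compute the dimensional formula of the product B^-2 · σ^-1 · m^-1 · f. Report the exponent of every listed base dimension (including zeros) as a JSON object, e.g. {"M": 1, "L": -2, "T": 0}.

{"T": 5, "I": 2, "M": -4}

Exponent matrix [T,I,M] × [B,γ,q,σ,m,f]:
  T: [-2 -1 -3 -2  0 -1]
  I: [-1  0  0  0  0  0]
  M: [ 1  0  1  1  1  0]
  [T]: (-2)·-2+(-1)·-2+(-1)·0+(1)·-1 = 5
  [I]: (-2)·-1+(-1)·0+(-1)·0+(1)·0 = 2
  [M]: (-2)·1+(-1)·1+(-1)·1+(1)·0 = -4
⇒ T^5 I^2 M^-4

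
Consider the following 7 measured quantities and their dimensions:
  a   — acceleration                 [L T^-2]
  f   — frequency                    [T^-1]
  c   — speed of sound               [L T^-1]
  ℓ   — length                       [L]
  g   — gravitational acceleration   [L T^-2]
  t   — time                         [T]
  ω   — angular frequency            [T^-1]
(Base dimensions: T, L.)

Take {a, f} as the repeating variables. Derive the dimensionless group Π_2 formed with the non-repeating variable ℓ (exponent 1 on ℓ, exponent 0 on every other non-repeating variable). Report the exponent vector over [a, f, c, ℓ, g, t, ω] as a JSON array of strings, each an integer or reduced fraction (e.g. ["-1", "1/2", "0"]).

Exponent matrix [T,L] × [a,f,c,ℓ,g,t,ω]:
  T: [-2 -1 -1  0 -2  1 -1]
  L: [ 1  0  1  1  1  0  0]
Echelon form has 2 nonzero rows (pivots: a,f)
Repeat: a,f; free: c,ℓ,g,t,ω
RREF:
  r0: [   1    0    1    1    1    0    0]
  r1: [   0    1   -1   -2    0   -1    1]
Fix exponent of ℓ at 1, c at 0, g at 0, t at 0, ω at 0; solve each RREF row for its pivot's exponent:
  r0: exp(a) + (1)·1 = 0 ⇒ exp(a) = -1
  r1: exp(f) + (-2)·1 = 0 ⇒ exp(f) = 2
Π_2 = a^-1 · f^2 · ℓ

["-1", "2", "0", "1", "0", "0", "0"]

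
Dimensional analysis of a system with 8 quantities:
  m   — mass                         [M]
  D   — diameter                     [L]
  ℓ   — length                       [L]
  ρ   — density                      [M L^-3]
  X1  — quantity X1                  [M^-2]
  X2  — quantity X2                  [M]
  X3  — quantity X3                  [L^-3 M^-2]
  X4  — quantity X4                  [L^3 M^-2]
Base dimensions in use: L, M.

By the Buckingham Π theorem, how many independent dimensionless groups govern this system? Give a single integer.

Exponent matrix [L,M] × [m,D,ℓ,ρ,X1,X2,X3,X4]:
  L: [ 0  1  1 -3  0  0 -3  3]
  M: [ 1  0  0  1 -2  1 -2 -2]
Row reduction gives pivot columns m,D; rank = 2
Π count = n − r = 8 − 2 = 6

6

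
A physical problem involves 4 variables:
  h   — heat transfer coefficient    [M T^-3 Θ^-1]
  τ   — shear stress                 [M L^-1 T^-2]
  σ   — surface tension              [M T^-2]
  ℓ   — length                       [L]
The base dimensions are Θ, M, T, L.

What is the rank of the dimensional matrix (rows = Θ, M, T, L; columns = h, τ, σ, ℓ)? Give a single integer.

3

Write exponents as rows Θ,M,T,L / cols h,τ,σ,ℓ:
  Θ: [-1  0  0  0]
  M: [ 1  1  1  0]
  T: [-3 -2 -2  0]
  L: [ 0 -1  0  1]
Row reduction gives pivot columns h,τ,σ; rank = 3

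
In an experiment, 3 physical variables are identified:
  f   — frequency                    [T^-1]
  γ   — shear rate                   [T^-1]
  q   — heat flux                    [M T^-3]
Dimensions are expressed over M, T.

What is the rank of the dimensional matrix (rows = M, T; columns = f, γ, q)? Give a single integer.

2

Write exponents as rows M,T / cols f,γ,q:
  M: [ 0  0  1]
  T: [-1 -1 -3]
Echelon form has 2 nonzero rows (pivots: f,q)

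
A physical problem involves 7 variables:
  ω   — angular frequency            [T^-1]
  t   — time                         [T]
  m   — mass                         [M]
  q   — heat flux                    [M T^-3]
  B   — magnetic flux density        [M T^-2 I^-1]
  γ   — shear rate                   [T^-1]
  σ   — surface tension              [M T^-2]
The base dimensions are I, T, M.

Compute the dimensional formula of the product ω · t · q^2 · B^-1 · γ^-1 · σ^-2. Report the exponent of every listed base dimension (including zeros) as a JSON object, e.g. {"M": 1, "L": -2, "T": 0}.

Exponent matrix [I,T,M] × [ω,t,m,q,B,γ,σ]:
  I: [ 0  0  0  0 -1  0  0]
  T: [-1  1  0 -3 -2 -1 -2]
  M: [ 0  0  1  1  1  0  1]
  [I]: (1)·0+(1)·0+(2)·0+(-1)·-1+(-1)·0+(-2)·0 = 1
  [T]: (1)·-1+(1)·1+(2)·-3+(-1)·-2+(-1)·-1+(-2)·-2 = 1
  [M]: (1)·0+(1)·0+(2)·1+(-1)·1+(-1)·0+(-2)·1 = -1
⇒ I T M^-1

{"I": 1, "T": 1, "M": -1}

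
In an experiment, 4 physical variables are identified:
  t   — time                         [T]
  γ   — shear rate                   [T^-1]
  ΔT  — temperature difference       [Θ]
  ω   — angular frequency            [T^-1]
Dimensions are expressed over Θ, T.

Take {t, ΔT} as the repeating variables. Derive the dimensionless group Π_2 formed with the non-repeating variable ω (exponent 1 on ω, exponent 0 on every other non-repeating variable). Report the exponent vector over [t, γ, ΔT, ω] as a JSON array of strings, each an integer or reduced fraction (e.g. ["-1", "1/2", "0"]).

Write exponents as rows Θ,T / cols t,γ,ΔT,ω:
  Θ: [ 0  0  1  0]
  T: [ 1 -1  0 -1]
RREF → pivots at {t,ΔT} ⇒ r = 2
Repeat: t,ΔT; free: γ,ω
RREF:
  r0: [   1   -1    0   -1]
  r1: [   0    0    1    0]
Fix exponent of ω at 1, γ at 0; solve each RREF row for its pivot's exponent:
  r0: exp(t) + (-1)·1 = 0 ⇒ exp(t) = 1
  r1: exp(ΔT) + (0)·1 = 0 ⇒ exp(ΔT) = 0
Π_2 = t · ω

["1", "0", "0", "1"]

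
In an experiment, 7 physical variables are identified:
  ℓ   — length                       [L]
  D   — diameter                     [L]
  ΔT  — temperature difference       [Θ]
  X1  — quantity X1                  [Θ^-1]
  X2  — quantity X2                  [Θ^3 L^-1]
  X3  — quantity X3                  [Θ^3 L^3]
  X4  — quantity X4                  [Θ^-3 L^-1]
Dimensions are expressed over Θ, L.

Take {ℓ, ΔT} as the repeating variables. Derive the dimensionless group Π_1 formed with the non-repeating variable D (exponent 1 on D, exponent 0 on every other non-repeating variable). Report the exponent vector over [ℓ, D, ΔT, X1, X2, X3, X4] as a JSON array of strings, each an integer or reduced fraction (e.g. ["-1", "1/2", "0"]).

["-1", "1", "0", "0", "0", "0", "0"]

Dimensional matrix (Θ×L by ℓ×D×ΔT×X1×X2×X3×X4):
  Θ: [ 0  0  1 -1  3  3 -3]
  L: [ 1  1  0  0 -1  3 -1]
Row reduction gives pivot columns ℓ,ΔT; rank = 2
Repeat: ℓ,ΔT; free: D,X1,X2,X3,X4
RREF:
  r0: [   1    1    0    0   -1    3   -1]
  r1: [   0    0    1   -1    3    3   -3]
Fix exponent of D at 1, X1 at 0, X2 at 0, X3 at 0, X4 at 0; solve each RREF row for its pivot's exponent:
  r0: exp(ℓ) + (1)·1 = 0 ⇒ exp(ℓ) = -1
  r1: exp(ΔT) + (0)·1 = 0 ⇒ exp(ΔT) = 0
Π_1 = ℓ^-1 · D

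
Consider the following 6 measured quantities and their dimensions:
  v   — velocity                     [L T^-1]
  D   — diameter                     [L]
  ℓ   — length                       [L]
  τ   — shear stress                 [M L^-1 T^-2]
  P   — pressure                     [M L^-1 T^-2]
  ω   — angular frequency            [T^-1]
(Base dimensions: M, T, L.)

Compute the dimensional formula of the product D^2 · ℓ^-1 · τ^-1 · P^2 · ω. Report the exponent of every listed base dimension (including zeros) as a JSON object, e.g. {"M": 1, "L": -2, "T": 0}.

{"M": 1, "T": -3, "L": 0}

Exponent matrix [M,T,L] × [v,D,ℓ,τ,P,ω]:
  M: [ 0  0  0  1  1  0]
  T: [-1  0  0 -2 -2 -1]
  L: [ 1  1  1 -1 -1  0]
  [M]: (2)·0+(-1)·0+(-1)·1+(2)·1+(1)·0 = 1
  [T]: (2)·0+(-1)·0+(-1)·-2+(2)·-2+(1)·-1 = -3
  [L]: (2)·1+(-1)·1+(-1)·-1+(2)·-1+(1)·0 = 0
⇒ M T^-3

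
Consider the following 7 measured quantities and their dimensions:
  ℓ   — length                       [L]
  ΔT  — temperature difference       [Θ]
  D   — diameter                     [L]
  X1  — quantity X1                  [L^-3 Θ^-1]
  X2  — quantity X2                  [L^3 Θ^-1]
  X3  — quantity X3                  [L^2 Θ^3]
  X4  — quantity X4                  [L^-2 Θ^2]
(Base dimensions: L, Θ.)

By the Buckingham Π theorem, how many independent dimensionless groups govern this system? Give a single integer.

Dimensional matrix (L×Θ by ℓ×ΔT×D×X1×X2×X3×X4):
  L: [ 1  0  1 -3  3  2 -2]
  Θ: [ 0  1  0 -1 -1  3  2]
RREF → pivots at {ℓ,ΔT} ⇒ r = 2
Π count = n − r = 7 − 2 = 5

5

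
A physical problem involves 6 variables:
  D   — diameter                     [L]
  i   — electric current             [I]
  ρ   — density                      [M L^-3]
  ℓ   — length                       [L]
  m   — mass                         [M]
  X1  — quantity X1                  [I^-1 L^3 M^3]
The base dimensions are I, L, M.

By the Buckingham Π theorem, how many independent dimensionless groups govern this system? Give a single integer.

3

Write exponents as rows I,L,M / cols D,i,ρ,ℓ,m,X1:
  I: [ 0  1  0  0  0 -1]
  L: [ 1  0 -3  1  0  3]
  M: [ 0  0  1  0  1  3]
Row reduction gives pivot columns D,i,ρ; rank = 3
Π count = n − r = 6 − 3 = 3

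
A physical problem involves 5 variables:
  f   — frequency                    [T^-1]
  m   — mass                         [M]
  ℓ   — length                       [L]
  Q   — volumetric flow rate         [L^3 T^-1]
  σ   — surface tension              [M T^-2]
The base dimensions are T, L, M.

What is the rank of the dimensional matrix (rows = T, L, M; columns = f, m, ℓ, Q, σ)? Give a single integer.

3

Write exponents as rows T,L,M / cols f,m,ℓ,Q,σ:
  T: [-1  0  0 -1 -2]
  L: [ 0  0  1  3  0]
  M: [ 0  1  0  0  1]
RREF → pivots at {f,m,ℓ} ⇒ r = 3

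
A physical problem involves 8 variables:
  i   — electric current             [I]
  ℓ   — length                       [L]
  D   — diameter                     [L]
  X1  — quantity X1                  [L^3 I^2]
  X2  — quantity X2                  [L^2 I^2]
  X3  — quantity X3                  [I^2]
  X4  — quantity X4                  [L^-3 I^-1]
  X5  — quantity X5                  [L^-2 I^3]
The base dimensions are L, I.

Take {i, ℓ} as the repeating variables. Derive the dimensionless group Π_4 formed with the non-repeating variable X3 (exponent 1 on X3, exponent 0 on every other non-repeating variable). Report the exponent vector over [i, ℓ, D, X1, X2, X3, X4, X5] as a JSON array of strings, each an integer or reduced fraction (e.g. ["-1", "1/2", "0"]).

["-2", "0", "0", "0", "0", "1", "0", "0"]

Exponent matrix [L,I] × [i,ℓ,D,X1,X2,X3,X4,X5]:
  L: [ 0  1  1  3  2  0 -3 -2]
  I: [ 1  0  0  2  2  2 -1  3]
RREF → pivots at {i,ℓ} ⇒ r = 2
Repeat: i,ℓ; free: D,X1,X2,X3,X4,X5
RREF:
  r0: [   1    0    0    2    2    2   -1    3]
  r1: [   0    1    1    3    2    0   -3   -2]
Fix exponent of X3 at 1, D at 0, X1 at 0, X2 at 0, X4 at 0, X5 at 0; solve each RREF row for its pivot's exponent:
  r0: exp(i) + (2)·1 = 0 ⇒ exp(i) = -2
  r1: exp(ℓ) + (0)·1 = 0 ⇒ exp(ℓ) = 0
Π_4 = i^-2 · X3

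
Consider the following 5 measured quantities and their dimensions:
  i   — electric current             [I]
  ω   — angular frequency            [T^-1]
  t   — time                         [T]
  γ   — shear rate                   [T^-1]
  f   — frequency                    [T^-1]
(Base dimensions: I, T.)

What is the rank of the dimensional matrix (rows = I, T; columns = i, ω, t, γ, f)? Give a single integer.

2

Dimensional matrix (I×T by i×ω×t×γ×f):
  I: [ 1  0  0  0  0]
  T: [ 0 -1  1 -1 -1]
RREF → pivots at {i,ω} ⇒ r = 2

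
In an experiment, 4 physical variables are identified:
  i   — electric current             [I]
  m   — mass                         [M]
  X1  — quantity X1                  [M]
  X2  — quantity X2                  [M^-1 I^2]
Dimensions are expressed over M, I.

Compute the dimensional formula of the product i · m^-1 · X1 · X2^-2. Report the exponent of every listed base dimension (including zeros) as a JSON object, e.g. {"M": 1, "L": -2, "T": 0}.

{"M": 2, "I": -3}

Dimensional matrix (M×I by i×m×X1×X2):
  M: [ 0  1  1 -1]
  I: [ 1  0  0  2]
  [M]: (1)·0+(-1)·1+(1)·1+(-2)·-1 = 2
  [I]: (1)·1+(-1)·0+(1)·0+(-2)·2 = -3
⇒ M^2 I^-3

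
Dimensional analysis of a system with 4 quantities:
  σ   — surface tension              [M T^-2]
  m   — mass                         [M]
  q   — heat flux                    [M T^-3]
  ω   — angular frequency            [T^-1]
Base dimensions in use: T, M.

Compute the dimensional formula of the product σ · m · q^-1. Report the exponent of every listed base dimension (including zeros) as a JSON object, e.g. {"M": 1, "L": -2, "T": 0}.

Exponent matrix [T,M] × [σ,m,q,ω]:
  T: [-2  0 -3 -1]
  M: [ 1  1  1  0]
  [T]: (1)·-2+(1)·0+(-1)·-3 = 1
  [M]: (1)·1+(1)·1+(-1)·1 = 1
⇒ T M

{"T": 1, "M": 1}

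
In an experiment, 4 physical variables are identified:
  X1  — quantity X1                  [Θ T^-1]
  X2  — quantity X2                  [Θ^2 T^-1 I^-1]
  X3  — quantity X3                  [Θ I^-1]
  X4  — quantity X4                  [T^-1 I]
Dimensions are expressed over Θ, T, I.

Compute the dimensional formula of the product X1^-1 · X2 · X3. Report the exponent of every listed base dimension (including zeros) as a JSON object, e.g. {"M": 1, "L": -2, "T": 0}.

{"Θ": 2, "T": 0, "I": -2}

Exponent matrix [Θ,T,I] × [X1,X2,X3,X4]:
  Θ: [ 1  2  1  0]
  T: [-1 -1  0 -1]
  I: [ 0 -1 -1  1]
  [Θ]: (-1)·1+(1)·2+(1)·1 = 2
  [T]: (-1)·-1+(1)·-1+(1)·0 = 0
  [I]: (-1)·0+(1)·-1+(1)·-1 = -2
⇒ Θ^2 I^-2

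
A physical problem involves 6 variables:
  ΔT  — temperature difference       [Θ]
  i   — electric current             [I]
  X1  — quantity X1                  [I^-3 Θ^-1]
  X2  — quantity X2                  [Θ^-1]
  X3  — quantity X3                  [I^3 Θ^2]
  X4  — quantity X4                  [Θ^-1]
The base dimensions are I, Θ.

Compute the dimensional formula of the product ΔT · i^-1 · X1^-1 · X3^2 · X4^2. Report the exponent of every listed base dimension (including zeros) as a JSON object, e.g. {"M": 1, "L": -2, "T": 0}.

{"I": 8, "Θ": 4}

Write exponents as rows I,Θ / cols ΔT,i,X1,X2,X3,X4:
  I: [ 0  1 -3  0  3  0]
  Θ: [ 1  0 -1 -1  2 -1]
  [I]: (1)·0+(-1)·1+(-1)·-3+(2)·3+(2)·0 = 8
  [Θ]: (1)·1+(-1)·0+(-1)·-1+(2)·2+(2)·-1 = 4
⇒ I^8 Θ^4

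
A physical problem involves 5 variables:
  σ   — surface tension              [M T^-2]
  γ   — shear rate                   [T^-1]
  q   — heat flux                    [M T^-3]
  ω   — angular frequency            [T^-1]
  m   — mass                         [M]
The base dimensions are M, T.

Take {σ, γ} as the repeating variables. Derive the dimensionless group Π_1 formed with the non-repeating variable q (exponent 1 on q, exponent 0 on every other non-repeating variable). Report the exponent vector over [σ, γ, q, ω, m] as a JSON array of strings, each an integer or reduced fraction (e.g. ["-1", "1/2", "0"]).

["-1", "-1", "1", "0", "0"]

Dimensional matrix (M×T by σ×γ×q×ω×m):
  M: [ 1  0  1  0  1]
  T: [-2 -1 -3 -1  0]
RREF → pivots at {σ,γ} ⇒ r = 2
Pivot set = {σ,γ}, free = {q,ω,m}
RREF:
  r0: [   1    0    1    0    1]
  r1: [   0    1    1    1   -2]
Fix exponent of q at 1, ω at 0, m at 0; solve each RREF row for its pivot's exponent:
  r0: exp(σ) + (1)·1 = 0 ⇒ exp(σ) = -1
  r1: exp(γ) + (1)·1 = 0 ⇒ exp(γ) = -1
Π_1 = σ^-1 · γ^-1 · q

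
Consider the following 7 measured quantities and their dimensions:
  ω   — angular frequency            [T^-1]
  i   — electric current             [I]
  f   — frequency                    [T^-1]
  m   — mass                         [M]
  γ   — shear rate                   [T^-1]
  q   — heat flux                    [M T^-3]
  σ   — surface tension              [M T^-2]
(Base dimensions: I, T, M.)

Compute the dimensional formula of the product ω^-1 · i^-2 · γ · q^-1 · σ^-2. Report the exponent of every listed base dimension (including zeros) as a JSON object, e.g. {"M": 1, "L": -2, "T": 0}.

Dimensional matrix (I×T×M by ω×i×f×m×γ×q×σ):
  I: [ 0  1  0  0  0  0  0]
  T: [-1  0 -1  0 -1 -3 -2]
  M: [ 0  0  0  1  0  1  1]
  [I]: (-1)·0+(-2)·1+(1)·0+(-1)·0+(-2)·0 = -2
  [T]: (-1)·-1+(-2)·0+(1)·-1+(-1)·-3+(-2)·-2 = 7
  [M]: (-1)·0+(-2)·0+(1)·0+(-1)·1+(-2)·1 = -3
⇒ I^-2 T^7 M^-3

{"I": -2, "T": 7, "M": -3}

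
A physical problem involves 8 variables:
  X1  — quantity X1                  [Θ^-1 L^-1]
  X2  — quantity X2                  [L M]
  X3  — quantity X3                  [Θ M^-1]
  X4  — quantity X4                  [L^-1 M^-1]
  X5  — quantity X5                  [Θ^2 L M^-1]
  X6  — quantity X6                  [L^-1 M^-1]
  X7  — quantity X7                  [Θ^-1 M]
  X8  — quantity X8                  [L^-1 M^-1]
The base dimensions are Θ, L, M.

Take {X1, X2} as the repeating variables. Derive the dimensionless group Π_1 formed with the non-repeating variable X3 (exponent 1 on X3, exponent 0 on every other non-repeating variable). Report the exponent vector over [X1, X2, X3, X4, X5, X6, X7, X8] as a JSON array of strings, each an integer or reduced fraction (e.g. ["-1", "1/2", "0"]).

["1", "1", "1", "0", "0", "0", "0", "0"]

Write exponents as rows Θ,L,M / cols X1,X2,X3,X4,X5,X6,X7,X8:
  Θ: [-1  0  1  0  2  0 -1  0]
  L: [-1  1  0 -1  1 -1  0 -1]
  M: [ 0  1 -1 -1 -1 -1  1 -1]
Echelon form has 2 nonzero rows (pivots: X1,X2)
Repeat: X1,X2; free: X3,X4,X5,X6,X7,X8
RREF:
  r0: [   1    0   -1    0   -2    0    1    0]
  r1: [   0    1   -1   -1   -1   -1    1   -1]
  r2: [   0    0    0    0    0    0    0    0]
Fix exponent of X3 at 1, X4 at 0, X5 at 0, X6 at 0, X7 at 0, X8 at 0; solve each RREF row for its pivot's exponent:
  r0: exp(X1) + (-1)·1 = 0 ⇒ exp(X1) = 1
  r1: exp(X2) + (-1)·1 = 0 ⇒ exp(X2) = 1
Π_1 = X1 · X2 · X3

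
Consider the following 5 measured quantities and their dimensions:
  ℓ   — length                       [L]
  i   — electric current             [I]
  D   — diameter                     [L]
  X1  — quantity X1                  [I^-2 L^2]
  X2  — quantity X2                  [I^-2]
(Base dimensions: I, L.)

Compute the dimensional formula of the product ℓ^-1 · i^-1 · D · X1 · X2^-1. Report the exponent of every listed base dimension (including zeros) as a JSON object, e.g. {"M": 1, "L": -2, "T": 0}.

Dimensional matrix (I×L by ℓ×i×D×X1×X2):
  I: [ 0  1  0 -2 -2]
  L: [ 1  0  1  2  0]
  [I]: (-1)·0+(-1)·1+(1)·0+(1)·-2+(-1)·-2 = -1
  [L]: (-1)·1+(-1)·0+(1)·1+(1)·2+(-1)·0 = 2
⇒ I^-1 L^2

{"I": -1, "L": 2}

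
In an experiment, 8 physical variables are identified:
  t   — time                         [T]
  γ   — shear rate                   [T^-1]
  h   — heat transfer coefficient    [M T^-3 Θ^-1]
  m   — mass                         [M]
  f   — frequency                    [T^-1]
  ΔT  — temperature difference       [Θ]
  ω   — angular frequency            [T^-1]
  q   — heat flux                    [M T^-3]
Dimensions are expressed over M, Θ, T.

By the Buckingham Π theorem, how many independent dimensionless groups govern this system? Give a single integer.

Dimensional matrix (M×Θ×T by t×γ×h×m×f×ΔT×ω×q):
  M: [ 0  0  1  1  0  0  0  1]
  Θ: [ 0  0 -1  0  0  1  0  0]
  T: [ 1 -1 -3  0 -1  0 -1 -3]
Row reduction gives pivot columns t,h,m; rank = 3
n=8, r=3 ⇒ 5 dimensionless groups

5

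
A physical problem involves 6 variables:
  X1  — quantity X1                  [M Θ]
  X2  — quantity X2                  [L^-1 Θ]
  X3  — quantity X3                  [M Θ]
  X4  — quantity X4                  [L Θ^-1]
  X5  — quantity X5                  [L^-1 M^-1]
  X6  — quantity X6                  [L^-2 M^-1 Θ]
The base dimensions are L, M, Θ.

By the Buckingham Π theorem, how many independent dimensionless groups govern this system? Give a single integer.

Exponent matrix [L,M,Θ] × [X1,X2,X3,X4,X5,X6]:
  L: [ 0 -1  0  1 -1 -2]
  M: [ 1  0  1  0 -1 -1]
  Θ: [ 1  1  1 -1  0  1]
Row reduction gives pivot columns X1,X2; rank = 2
Π count = n − r = 6 − 2 = 4

4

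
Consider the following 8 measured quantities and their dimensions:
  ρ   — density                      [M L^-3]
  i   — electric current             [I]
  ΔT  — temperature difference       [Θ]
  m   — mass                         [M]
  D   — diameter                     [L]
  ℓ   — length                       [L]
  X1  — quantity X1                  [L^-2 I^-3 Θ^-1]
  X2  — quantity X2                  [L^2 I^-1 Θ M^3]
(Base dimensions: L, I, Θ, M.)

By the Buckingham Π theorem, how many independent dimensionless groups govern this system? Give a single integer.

4

Write exponents as rows L,I,Θ,M / cols ρ,i,ΔT,m,D,ℓ,X1,X2:
  L: [-3  0  0  0  1  1 -2  2]
  I: [ 0  1  0  0  0  0 -3 -1]
  Θ: [ 0  0  1  0  0  0 -1  1]
  M: [ 1  0  0  1  0  0  0  3]
RREF → pivots at {ρ,i,ΔT,m} ⇒ r = 4
Π count = n − r = 8 − 4 = 4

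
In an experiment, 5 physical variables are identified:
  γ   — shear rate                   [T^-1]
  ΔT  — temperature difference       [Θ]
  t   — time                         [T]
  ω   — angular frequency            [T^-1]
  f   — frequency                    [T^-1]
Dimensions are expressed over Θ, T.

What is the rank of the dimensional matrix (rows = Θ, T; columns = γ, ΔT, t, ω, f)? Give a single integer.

Write exponents as rows Θ,T / cols γ,ΔT,t,ω,f:
  Θ: [ 0  1  0  0  0]
  T: [-1  0  1 -1 -1]
Echelon form has 2 nonzero rows (pivots: γ,ΔT)

2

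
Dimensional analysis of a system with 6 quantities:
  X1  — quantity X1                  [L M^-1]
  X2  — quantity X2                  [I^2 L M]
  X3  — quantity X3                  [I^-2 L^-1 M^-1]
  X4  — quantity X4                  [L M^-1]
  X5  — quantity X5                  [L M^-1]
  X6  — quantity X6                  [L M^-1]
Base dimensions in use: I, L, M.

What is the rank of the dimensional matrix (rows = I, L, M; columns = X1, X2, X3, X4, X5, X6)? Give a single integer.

Dimensional matrix (I×L×M by X1×X2×X3×X4×X5×X6):
  I: [ 0  2 -2  0  0  0]
  L: [ 1  1 -1  1  1  1]
  M: [-1  1 -1 -1 -1 -1]
Echelon form has 2 nonzero rows (pivots: X1,X2)

2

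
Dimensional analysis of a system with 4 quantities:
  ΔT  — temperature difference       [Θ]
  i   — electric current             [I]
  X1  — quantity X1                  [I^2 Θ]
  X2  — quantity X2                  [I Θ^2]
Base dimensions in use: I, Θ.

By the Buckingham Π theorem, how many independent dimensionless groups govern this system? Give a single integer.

2

Write exponents as rows I,Θ / cols ΔT,i,X1,X2:
  I: [ 0  1  2  1]
  Θ: [ 1  0  1  2]
Row reduction gives pivot columns ΔT,i; rank = 2
Π count = n − r = 4 − 2 = 2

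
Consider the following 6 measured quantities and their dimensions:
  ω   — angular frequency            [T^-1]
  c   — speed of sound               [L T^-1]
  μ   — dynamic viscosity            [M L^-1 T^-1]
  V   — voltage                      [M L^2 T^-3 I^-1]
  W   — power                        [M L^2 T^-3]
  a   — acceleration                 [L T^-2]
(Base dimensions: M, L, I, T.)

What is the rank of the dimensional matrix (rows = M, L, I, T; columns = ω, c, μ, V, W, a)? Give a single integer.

Exponent matrix [M,L,I,T] × [ω,c,μ,V,W,a]:
  M: [ 0  0  1  1  1  0]
  L: [ 0  1 -1  2  2  1]
  I: [ 0  0  0 -1  0  0]
  T: [-1 -1 -1 -3 -3 -2]
RREF → pivots at {ω,c,μ,V} ⇒ r = 4

4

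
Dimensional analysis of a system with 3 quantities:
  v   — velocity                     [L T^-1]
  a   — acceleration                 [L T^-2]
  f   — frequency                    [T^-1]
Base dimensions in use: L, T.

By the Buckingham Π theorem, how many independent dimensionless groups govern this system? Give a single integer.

Dimensional matrix (L×T by v×a×f):
  L: [ 1  1  0]
  T: [-1 -2 -1]
RREF → pivots at {v,a} ⇒ r = 2
n=3, r=2 ⇒ 1 dimensionless group

1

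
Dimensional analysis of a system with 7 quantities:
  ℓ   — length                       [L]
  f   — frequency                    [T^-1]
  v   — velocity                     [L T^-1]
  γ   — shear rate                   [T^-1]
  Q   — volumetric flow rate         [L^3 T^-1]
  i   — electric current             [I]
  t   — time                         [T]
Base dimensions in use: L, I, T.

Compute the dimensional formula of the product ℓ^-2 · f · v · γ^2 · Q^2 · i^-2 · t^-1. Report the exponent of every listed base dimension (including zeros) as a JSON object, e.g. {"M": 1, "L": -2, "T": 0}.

{"L": 5, "I": -2, "T": -7}

Dimensional matrix (L×I×T by ℓ×f×v×γ×Q×i×t):
  L: [ 1  0  1  0  3  0  0]
  I: [ 0  0  0  0  0  1  0]
  T: [ 0 -1 -1 -1 -1  0  1]
  [L]: (-2)·1+(1)·0+(1)·1+(2)·0+(2)·3+(-2)·0+(-1)·0 = 5
  [I]: (-2)·0+(1)·0+(1)·0+(2)·0+(2)·0+(-2)·1+(-1)·0 = -2
  [T]: (-2)·0+(1)·-1+(1)·-1+(2)·-1+(2)·-1+(-2)·0+(-1)·1 = -7
⇒ L^5 I^-2 T^-7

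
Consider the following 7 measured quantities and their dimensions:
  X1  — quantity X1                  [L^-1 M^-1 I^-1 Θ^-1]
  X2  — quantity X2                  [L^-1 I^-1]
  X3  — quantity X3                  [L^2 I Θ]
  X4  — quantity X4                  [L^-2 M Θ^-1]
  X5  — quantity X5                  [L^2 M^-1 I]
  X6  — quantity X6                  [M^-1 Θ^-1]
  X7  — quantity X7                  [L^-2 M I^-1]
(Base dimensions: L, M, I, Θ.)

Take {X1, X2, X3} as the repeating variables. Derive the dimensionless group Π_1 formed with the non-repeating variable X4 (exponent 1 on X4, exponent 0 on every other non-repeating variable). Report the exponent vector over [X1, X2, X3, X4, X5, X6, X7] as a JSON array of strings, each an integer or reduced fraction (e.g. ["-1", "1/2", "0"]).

["1", "1", "2", "1", "0", "0", "0"]

Dimensional matrix (L×M×I×Θ by X1×X2×X3×X4×X5×X6×X7):
  L: [-1 -1  2 -2  2  0 -2]
  M: [-1  0  0  1 -1 -1  1]
  I: [-1 -1  1  0  1  0 -1]
  Θ: [-1  0  1 -1  0 -1  0]
RREF → pivots at {X1,X2,X3} ⇒ r = 3
Pivot set = {X1,X2,X3}, free = {X4,X5,X6,X7}
RREF:
  r0: [   1    0    0   -1    1    1   -1]
  r1: [   0    1    0   -1   -1   -1    1]
  r2: [   0    0    1   -2    1    0   -1]
  r3: [   0    0    0    0    0    0    0]
Fix exponent of X4 at 1, X5 at 0, X6 at 0, X7 at 0; solve each RREF row for its pivot's exponent:
  r0: exp(X1) + (-1)·1 = 0 ⇒ exp(X1) = 1
  r1: exp(X2) + (-1)·1 = 0 ⇒ exp(X2) = 1
  r2: exp(X3) + (-2)·1 = 0 ⇒ exp(X3) = 2
Π_1 = X1 · X2 · X3^2 · X4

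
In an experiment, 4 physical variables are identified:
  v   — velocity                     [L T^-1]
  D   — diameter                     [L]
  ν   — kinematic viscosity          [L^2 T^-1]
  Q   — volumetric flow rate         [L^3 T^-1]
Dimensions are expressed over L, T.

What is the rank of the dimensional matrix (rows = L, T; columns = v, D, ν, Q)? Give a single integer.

2

Dimensional matrix (L×T by v×D×ν×Q):
  L: [ 1  1  2  3]
  T: [-1  0 -1 -1]
Echelon form has 2 nonzero rows (pivots: v,D)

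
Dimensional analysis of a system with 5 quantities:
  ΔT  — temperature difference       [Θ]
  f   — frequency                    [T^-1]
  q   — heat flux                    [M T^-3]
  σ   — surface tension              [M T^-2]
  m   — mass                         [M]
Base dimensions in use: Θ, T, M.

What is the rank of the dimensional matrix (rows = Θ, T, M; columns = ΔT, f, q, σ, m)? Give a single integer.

Dimensional matrix (Θ×T×M by ΔT×f×q×σ×m):
  Θ: [ 1  0  0  0  0]
  T: [ 0 -1 -3 -2  0]
  M: [ 0  0  1  1  1]
Row reduction gives pivot columns ΔT,f,q; rank = 3

3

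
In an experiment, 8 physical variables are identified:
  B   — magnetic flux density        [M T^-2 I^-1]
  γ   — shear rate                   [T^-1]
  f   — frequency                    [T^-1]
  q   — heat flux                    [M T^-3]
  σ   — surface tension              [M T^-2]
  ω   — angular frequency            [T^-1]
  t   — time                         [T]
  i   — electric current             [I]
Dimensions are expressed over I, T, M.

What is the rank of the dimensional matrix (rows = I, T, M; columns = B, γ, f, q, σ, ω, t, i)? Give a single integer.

Dimensional matrix (I×T×M by B×γ×f×q×σ×ω×t×i):
  I: [-1  0  0  0  0  0  0  1]
  T: [-2 -1 -1 -3 -2 -1  1  0]
  M: [ 1  0  0  1  1  0  0  0]
RREF → pivots at {B,γ,q} ⇒ r = 3

3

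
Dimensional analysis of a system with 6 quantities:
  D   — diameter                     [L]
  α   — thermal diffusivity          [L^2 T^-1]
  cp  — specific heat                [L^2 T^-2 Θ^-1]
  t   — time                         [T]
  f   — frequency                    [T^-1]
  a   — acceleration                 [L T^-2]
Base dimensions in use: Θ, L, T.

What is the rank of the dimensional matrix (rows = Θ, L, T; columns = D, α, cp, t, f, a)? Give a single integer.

3

Write exponents as rows Θ,L,T / cols D,α,cp,t,f,a:
  Θ: [ 0  0 -1  0  0  0]
  L: [ 1  2  2  0  0  1]
  T: [ 0 -1 -2  1 -1 -2]
Echelon form has 3 nonzero rows (pivots: D,α,cp)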